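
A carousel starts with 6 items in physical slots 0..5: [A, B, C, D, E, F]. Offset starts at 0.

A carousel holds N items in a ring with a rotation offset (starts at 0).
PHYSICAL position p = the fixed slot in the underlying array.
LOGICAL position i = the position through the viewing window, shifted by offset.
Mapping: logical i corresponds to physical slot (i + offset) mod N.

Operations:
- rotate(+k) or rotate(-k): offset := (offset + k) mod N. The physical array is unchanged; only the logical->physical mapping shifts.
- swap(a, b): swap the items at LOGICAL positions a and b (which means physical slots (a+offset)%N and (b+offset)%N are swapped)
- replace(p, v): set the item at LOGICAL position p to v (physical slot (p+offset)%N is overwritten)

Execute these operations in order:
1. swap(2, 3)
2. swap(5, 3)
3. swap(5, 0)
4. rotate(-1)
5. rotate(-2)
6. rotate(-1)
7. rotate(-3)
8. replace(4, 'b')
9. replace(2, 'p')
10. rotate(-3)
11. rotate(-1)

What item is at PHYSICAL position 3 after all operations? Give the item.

After op 1 (swap(2, 3)): offset=0, physical=[A,B,D,C,E,F], logical=[A,B,D,C,E,F]
After op 2 (swap(5, 3)): offset=0, physical=[A,B,D,F,E,C], logical=[A,B,D,F,E,C]
After op 3 (swap(5, 0)): offset=0, physical=[C,B,D,F,E,A], logical=[C,B,D,F,E,A]
After op 4 (rotate(-1)): offset=5, physical=[C,B,D,F,E,A], logical=[A,C,B,D,F,E]
After op 5 (rotate(-2)): offset=3, physical=[C,B,D,F,E,A], logical=[F,E,A,C,B,D]
After op 6 (rotate(-1)): offset=2, physical=[C,B,D,F,E,A], logical=[D,F,E,A,C,B]
After op 7 (rotate(-3)): offset=5, physical=[C,B,D,F,E,A], logical=[A,C,B,D,F,E]
After op 8 (replace(4, 'b')): offset=5, physical=[C,B,D,b,E,A], logical=[A,C,B,D,b,E]
After op 9 (replace(2, 'p')): offset=5, physical=[C,p,D,b,E,A], logical=[A,C,p,D,b,E]
After op 10 (rotate(-3)): offset=2, physical=[C,p,D,b,E,A], logical=[D,b,E,A,C,p]
After op 11 (rotate(-1)): offset=1, physical=[C,p,D,b,E,A], logical=[p,D,b,E,A,C]

Answer: b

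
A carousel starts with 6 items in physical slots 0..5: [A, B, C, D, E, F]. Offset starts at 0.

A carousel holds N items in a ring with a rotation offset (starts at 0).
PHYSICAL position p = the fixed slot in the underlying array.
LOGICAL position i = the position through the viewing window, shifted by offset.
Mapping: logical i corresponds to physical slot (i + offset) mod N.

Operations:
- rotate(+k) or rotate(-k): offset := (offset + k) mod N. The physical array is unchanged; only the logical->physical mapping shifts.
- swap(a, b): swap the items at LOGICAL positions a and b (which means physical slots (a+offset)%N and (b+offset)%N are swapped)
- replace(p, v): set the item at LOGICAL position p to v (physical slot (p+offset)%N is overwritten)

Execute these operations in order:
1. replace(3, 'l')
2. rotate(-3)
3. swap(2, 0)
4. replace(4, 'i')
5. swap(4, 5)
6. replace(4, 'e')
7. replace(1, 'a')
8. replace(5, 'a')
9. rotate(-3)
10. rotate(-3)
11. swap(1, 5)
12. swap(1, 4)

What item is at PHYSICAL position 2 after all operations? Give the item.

After op 1 (replace(3, 'l')): offset=0, physical=[A,B,C,l,E,F], logical=[A,B,C,l,E,F]
After op 2 (rotate(-3)): offset=3, physical=[A,B,C,l,E,F], logical=[l,E,F,A,B,C]
After op 3 (swap(2, 0)): offset=3, physical=[A,B,C,F,E,l], logical=[F,E,l,A,B,C]
After op 4 (replace(4, 'i')): offset=3, physical=[A,i,C,F,E,l], logical=[F,E,l,A,i,C]
After op 5 (swap(4, 5)): offset=3, physical=[A,C,i,F,E,l], logical=[F,E,l,A,C,i]
After op 6 (replace(4, 'e')): offset=3, physical=[A,e,i,F,E,l], logical=[F,E,l,A,e,i]
After op 7 (replace(1, 'a')): offset=3, physical=[A,e,i,F,a,l], logical=[F,a,l,A,e,i]
After op 8 (replace(5, 'a')): offset=3, physical=[A,e,a,F,a,l], logical=[F,a,l,A,e,a]
After op 9 (rotate(-3)): offset=0, physical=[A,e,a,F,a,l], logical=[A,e,a,F,a,l]
After op 10 (rotate(-3)): offset=3, physical=[A,e,a,F,a,l], logical=[F,a,l,A,e,a]
After op 11 (swap(1, 5)): offset=3, physical=[A,e,a,F,a,l], logical=[F,a,l,A,e,a]
After op 12 (swap(1, 4)): offset=3, physical=[A,a,a,F,e,l], logical=[F,e,l,A,a,a]

Answer: a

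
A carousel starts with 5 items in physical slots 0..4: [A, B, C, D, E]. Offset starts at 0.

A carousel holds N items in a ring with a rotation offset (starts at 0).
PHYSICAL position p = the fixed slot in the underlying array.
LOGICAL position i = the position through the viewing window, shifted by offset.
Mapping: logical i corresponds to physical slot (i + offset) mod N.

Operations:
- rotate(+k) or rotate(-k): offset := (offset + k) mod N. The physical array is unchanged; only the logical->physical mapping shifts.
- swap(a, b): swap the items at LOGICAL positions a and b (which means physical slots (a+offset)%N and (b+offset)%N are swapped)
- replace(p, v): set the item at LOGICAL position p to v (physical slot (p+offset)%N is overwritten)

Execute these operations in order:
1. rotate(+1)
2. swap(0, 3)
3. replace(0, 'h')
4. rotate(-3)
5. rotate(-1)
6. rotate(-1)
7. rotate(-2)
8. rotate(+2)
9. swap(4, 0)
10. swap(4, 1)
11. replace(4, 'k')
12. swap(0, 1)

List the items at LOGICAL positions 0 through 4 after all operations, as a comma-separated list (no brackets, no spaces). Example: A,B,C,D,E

After op 1 (rotate(+1)): offset=1, physical=[A,B,C,D,E], logical=[B,C,D,E,A]
After op 2 (swap(0, 3)): offset=1, physical=[A,E,C,D,B], logical=[E,C,D,B,A]
After op 3 (replace(0, 'h')): offset=1, physical=[A,h,C,D,B], logical=[h,C,D,B,A]
After op 4 (rotate(-3)): offset=3, physical=[A,h,C,D,B], logical=[D,B,A,h,C]
After op 5 (rotate(-1)): offset=2, physical=[A,h,C,D,B], logical=[C,D,B,A,h]
After op 6 (rotate(-1)): offset=1, physical=[A,h,C,D,B], logical=[h,C,D,B,A]
After op 7 (rotate(-2)): offset=4, physical=[A,h,C,D,B], logical=[B,A,h,C,D]
After op 8 (rotate(+2)): offset=1, physical=[A,h,C,D,B], logical=[h,C,D,B,A]
After op 9 (swap(4, 0)): offset=1, physical=[h,A,C,D,B], logical=[A,C,D,B,h]
After op 10 (swap(4, 1)): offset=1, physical=[C,A,h,D,B], logical=[A,h,D,B,C]
After op 11 (replace(4, 'k')): offset=1, physical=[k,A,h,D,B], logical=[A,h,D,B,k]
After op 12 (swap(0, 1)): offset=1, physical=[k,h,A,D,B], logical=[h,A,D,B,k]

Answer: h,A,D,B,k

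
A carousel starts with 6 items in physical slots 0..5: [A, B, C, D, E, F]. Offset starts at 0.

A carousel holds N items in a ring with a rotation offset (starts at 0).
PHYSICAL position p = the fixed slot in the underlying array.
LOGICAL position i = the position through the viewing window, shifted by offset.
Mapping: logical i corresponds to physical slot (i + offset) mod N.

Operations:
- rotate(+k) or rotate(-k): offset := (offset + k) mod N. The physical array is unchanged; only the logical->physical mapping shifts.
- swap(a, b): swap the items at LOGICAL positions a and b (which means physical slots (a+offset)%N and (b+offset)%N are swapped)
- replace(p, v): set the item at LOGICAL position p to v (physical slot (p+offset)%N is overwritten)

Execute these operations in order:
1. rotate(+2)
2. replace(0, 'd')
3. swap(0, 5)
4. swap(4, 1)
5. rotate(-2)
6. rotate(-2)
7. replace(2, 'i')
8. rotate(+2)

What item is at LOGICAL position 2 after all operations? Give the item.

Answer: B

Derivation:
After op 1 (rotate(+2)): offset=2, physical=[A,B,C,D,E,F], logical=[C,D,E,F,A,B]
After op 2 (replace(0, 'd')): offset=2, physical=[A,B,d,D,E,F], logical=[d,D,E,F,A,B]
After op 3 (swap(0, 5)): offset=2, physical=[A,d,B,D,E,F], logical=[B,D,E,F,A,d]
After op 4 (swap(4, 1)): offset=2, physical=[D,d,B,A,E,F], logical=[B,A,E,F,D,d]
After op 5 (rotate(-2)): offset=0, physical=[D,d,B,A,E,F], logical=[D,d,B,A,E,F]
After op 6 (rotate(-2)): offset=4, physical=[D,d,B,A,E,F], logical=[E,F,D,d,B,A]
After op 7 (replace(2, 'i')): offset=4, physical=[i,d,B,A,E,F], logical=[E,F,i,d,B,A]
After op 8 (rotate(+2)): offset=0, physical=[i,d,B,A,E,F], logical=[i,d,B,A,E,F]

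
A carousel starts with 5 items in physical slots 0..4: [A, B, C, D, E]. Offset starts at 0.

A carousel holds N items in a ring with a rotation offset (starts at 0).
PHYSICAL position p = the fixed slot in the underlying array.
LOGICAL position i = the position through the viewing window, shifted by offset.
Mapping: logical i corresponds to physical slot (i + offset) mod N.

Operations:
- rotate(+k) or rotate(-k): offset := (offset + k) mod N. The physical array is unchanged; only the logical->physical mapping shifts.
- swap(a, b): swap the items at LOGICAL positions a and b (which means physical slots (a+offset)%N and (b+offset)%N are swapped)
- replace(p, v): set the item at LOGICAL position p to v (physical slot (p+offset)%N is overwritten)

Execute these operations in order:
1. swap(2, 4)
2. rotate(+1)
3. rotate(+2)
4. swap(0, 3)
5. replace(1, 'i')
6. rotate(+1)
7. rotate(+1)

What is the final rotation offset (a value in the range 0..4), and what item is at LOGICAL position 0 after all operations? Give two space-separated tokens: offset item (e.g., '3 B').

Answer: 0 A

Derivation:
After op 1 (swap(2, 4)): offset=0, physical=[A,B,E,D,C], logical=[A,B,E,D,C]
After op 2 (rotate(+1)): offset=1, physical=[A,B,E,D,C], logical=[B,E,D,C,A]
After op 3 (rotate(+2)): offset=3, physical=[A,B,E,D,C], logical=[D,C,A,B,E]
After op 4 (swap(0, 3)): offset=3, physical=[A,D,E,B,C], logical=[B,C,A,D,E]
After op 5 (replace(1, 'i')): offset=3, physical=[A,D,E,B,i], logical=[B,i,A,D,E]
After op 6 (rotate(+1)): offset=4, physical=[A,D,E,B,i], logical=[i,A,D,E,B]
After op 7 (rotate(+1)): offset=0, physical=[A,D,E,B,i], logical=[A,D,E,B,i]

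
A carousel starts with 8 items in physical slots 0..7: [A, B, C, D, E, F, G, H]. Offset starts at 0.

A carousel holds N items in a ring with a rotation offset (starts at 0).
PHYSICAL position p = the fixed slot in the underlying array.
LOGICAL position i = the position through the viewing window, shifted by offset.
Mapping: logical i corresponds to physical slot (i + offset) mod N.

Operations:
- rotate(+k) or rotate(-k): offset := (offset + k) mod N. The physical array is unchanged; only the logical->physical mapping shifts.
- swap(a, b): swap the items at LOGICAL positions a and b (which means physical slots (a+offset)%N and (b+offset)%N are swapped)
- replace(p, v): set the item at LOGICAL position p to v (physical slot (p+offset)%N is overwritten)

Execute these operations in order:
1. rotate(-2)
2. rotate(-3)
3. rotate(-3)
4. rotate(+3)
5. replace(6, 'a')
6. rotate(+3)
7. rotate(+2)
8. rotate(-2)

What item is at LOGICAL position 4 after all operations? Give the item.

Answer: C

Derivation:
After op 1 (rotate(-2)): offset=6, physical=[A,B,C,D,E,F,G,H], logical=[G,H,A,B,C,D,E,F]
After op 2 (rotate(-3)): offset=3, physical=[A,B,C,D,E,F,G,H], logical=[D,E,F,G,H,A,B,C]
After op 3 (rotate(-3)): offset=0, physical=[A,B,C,D,E,F,G,H], logical=[A,B,C,D,E,F,G,H]
After op 4 (rotate(+3)): offset=3, physical=[A,B,C,D,E,F,G,H], logical=[D,E,F,G,H,A,B,C]
After op 5 (replace(6, 'a')): offset=3, physical=[A,a,C,D,E,F,G,H], logical=[D,E,F,G,H,A,a,C]
After op 6 (rotate(+3)): offset=6, physical=[A,a,C,D,E,F,G,H], logical=[G,H,A,a,C,D,E,F]
After op 7 (rotate(+2)): offset=0, physical=[A,a,C,D,E,F,G,H], logical=[A,a,C,D,E,F,G,H]
After op 8 (rotate(-2)): offset=6, physical=[A,a,C,D,E,F,G,H], logical=[G,H,A,a,C,D,E,F]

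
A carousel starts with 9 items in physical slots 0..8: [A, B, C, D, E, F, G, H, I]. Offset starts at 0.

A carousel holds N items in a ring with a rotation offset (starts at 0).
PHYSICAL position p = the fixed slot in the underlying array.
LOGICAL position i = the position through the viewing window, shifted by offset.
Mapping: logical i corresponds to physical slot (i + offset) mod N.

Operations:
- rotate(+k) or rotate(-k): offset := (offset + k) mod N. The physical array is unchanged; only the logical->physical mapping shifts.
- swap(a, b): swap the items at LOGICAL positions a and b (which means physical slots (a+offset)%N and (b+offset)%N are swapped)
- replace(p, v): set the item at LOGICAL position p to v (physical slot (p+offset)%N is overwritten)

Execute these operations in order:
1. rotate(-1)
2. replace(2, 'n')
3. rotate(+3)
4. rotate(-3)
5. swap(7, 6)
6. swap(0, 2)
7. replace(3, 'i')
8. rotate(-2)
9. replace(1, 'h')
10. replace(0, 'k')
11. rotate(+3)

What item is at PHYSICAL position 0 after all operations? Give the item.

After op 1 (rotate(-1)): offset=8, physical=[A,B,C,D,E,F,G,H,I], logical=[I,A,B,C,D,E,F,G,H]
After op 2 (replace(2, 'n')): offset=8, physical=[A,n,C,D,E,F,G,H,I], logical=[I,A,n,C,D,E,F,G,H]
After op 3 (rotate(+3)): offset=2, physical=[A,n,C,D,E,F,G,H,I], logical=[C,D,E,F,G,H,I,A,n]
After op 4 (rotate(-3)): offset=8, physical=[A,n,C,D,E,F,G,H,I], logical=[I,A,n,C,D,E,F,G,H]
After op 5 (swap(7, 6)): offset=8, physical=[A,n,C,D,E,G,F,H,I], logical=[I,A,n,C,D,E,G,F,H]
After op 6 (swap(0, 2)): offset=8, physical=[A,I,C,D,E,G,F,H,n], logical=[n,A,I,C,D,E,G,F,H]
After op 7 (replace(3, 'i')): offset=8, physical=[A,I,i,D,E,G,F,H,n], logical=[n,A,I,i,D,E,G,F,H]
After op 8 (rotate(-2)): offset=6, physical=[A,I,i,D,E,G,F,H,n], logical=[F,H,n,A,I,i,D,E,G]
After op 9 (replace(1, 'h')): offset=6, physical=[A,I,i,D,E,G,F,h,n], logical=[F,h,n,A,I,i,D,E,G]
After op 10 (replace(0, 'k')): offset=6, physical=[A,I,i,D,E,G,k,h,n], logical=[k,h,n,A,I,i,D,E,G]
After op 11 (rotate(+3)): offset=0, physical=[A,I,i,D,E,G,k,h,n], logical=[A,I,i,D,E,G,k,h,n]

Answer: A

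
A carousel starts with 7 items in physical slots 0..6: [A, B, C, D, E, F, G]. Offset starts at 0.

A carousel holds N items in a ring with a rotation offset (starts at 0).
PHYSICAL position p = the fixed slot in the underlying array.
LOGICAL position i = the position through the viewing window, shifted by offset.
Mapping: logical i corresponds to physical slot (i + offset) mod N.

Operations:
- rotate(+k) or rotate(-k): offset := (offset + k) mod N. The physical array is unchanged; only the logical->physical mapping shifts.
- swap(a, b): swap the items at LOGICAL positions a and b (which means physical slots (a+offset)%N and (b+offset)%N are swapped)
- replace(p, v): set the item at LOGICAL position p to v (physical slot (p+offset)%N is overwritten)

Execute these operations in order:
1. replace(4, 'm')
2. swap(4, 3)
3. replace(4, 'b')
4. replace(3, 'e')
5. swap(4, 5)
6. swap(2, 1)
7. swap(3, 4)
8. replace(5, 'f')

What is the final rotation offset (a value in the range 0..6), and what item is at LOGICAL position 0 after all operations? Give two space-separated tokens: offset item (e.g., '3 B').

After op 1 (replace(4, 'm')): offset=0, physical=[A,B,C,D,m,F,G], logical=[A,B,C,D,m,F,G]
After op 2 (swap(4, 3)): offset=0, physical=[A,B,C,m,D,F,G], logical=[A,B,C,m,D,F,G]
After op 3 (replace(4, 'b')): offset=0, physical=[A,B,C,m,b,F,G], logical=[A,B,C,m,b,F,G]
After op 4 (replace(3, 'e')): offset=0, physical=[A,B,C,e,b,F,G], logical=[A,B,C,e,b,F,G]
After op 5 (swap(4, 5)): offset=0, physical=[A,B,C,e,F,b,G], logical=[A,B,C,e,F,b,G]
After op 6 (swap(2, 1)): offset=0, physical=[A,C,B,e,F,b,G], logical=[A,C,B,e,F,b,G]
After op 7 (swap(3, 4)): offset=0, physical=[A,C,B,F,e,b,G], logical=[A,C,B,F,e,b,G]
After op 8 (replace(5, 'f')): offset=0, physical=[A,C,B,F,e,f,G], logical=[A,C,B,F,e,f,G]

Answer: 0 A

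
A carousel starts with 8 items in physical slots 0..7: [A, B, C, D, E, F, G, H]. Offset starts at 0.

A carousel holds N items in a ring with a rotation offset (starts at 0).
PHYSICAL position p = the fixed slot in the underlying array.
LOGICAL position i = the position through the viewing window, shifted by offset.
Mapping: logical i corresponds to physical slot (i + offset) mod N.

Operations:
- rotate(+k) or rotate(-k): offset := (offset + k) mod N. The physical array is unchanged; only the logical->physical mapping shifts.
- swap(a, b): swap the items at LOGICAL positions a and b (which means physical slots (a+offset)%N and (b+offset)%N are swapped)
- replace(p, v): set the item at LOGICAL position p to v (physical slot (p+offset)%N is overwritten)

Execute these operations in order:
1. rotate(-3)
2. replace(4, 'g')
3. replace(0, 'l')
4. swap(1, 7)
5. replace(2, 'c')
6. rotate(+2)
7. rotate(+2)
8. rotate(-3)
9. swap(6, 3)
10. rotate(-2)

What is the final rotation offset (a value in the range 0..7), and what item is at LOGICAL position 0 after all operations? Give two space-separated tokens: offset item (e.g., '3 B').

Answer: 4 g

Derivation:
After op 1 (rotate(-3)): offset=5, physical=[A,B,C,D,E,F,G,H], logical=[F,G,H,A,B,C,D,E]
After op 2 (replace(4, 'g')): offset=5, physical=[A,g,C,D,E,F,G,H], logical=[F,G,H,A,g,C,D,E]
After op 3 (replace(0, 'l')): offset=5, physical=[A,g,C,D,E,l,G,H], logical=[l,G,H,A,g,C,D,E]
After op 4 (swap(1, 7)): offset=5, physical=[A,g,C,D,G,l,E,H], logical=[l,E,H,A,g,C,D,G]
After op 5 (replace(2, 'c')): offset=5, physical=[A,g,C,D,G,l,E,c], logical=[l,E,c,A,g,C,D,G]
After op 6 (rotate(+2)): offset=7, physical=[A,g,C,D,G,l,E,c], logical=[c,A,g,C,D,G,l,E]
After op 7 (rotate(+2)): offset=1, physical=[A,g,C,D,G,l,E,c], logical=[g,C,D,G,l,E,c,A]
After op 8 (rotate(-3)): offset=6, physical=[A,g,C,D,G,l,E,c], logical=[E,c,A,g,C,D,G,l]
After op 9 (swap(6, 3)): offset=6, physical=[A,G,C,D,g,l,E,c], logical=[E,c,A,G,C,D,g,l]
After op 10 (rotate(-2)): offset=4, physical=[A,G,C,D,g,l,E,c], logical=[g,l,E,c,A,G,C,D]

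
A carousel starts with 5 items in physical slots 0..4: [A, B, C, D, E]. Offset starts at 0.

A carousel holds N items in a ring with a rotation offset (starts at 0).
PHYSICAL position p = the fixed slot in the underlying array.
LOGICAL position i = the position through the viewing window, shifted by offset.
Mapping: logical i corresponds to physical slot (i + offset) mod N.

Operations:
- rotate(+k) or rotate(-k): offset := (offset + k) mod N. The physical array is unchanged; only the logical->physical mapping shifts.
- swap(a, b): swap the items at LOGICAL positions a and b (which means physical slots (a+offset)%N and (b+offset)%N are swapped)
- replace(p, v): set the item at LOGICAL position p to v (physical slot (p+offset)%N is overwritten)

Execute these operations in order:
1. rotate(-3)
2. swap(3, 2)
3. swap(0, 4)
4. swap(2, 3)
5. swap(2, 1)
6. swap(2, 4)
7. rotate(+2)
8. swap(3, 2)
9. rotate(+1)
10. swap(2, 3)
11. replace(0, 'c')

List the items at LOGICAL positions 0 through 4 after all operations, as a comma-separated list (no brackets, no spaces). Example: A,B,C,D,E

Answer: c,B,E,D,C

Derivation:
After op 1 (rotate(-3)): offset=2, physical=[A,B,C,D,E], logical=[C,D,E,A,B]
After op 2 (swap(3, 2)): offset=2, physical=[E,B,C,D,A], logical=[C,D,A,E,B]
After op 3 (swap(0, 4)): offset=2, physical=[E,C,B,D,A], logical=[B,D,A,E,C]
After op 4 (swap(2, 3)): offset=2, physical=[A,C,B,D,E], logical=[B,D,E,A,C]
After op 5 (swap(2, 1)): offset=2, physical=[A,C,B,E,D], logical=[B,E,D,A,C]
After op 6 (swap(2, 4)): offset=2, physical=[A,D,B,E,C], logical=[B,E,C,A,D]
After op 7 (rotate(+2)): offset=4, physical=[A,D,B,E,C], logical=[C,A,D,B,E]
After op 8 (swap(3, 2)): offset=4, physical=[A,B,D,E,C], logical=[C,A,B,D,E]
After op 9 (rotate(+1)): offset=0, physical=[A,B,D,E,C], logical=[A,B,D,E,C]
After op 10 (swap(2, 3)): offset=0, physical=[A,B,E,D,C], logical=[A,B,E,D,C]
After op 11 (replace(0, 'c')): offset=0, physical=[c,B,E,D,C], logical=[c,B,E,D,C]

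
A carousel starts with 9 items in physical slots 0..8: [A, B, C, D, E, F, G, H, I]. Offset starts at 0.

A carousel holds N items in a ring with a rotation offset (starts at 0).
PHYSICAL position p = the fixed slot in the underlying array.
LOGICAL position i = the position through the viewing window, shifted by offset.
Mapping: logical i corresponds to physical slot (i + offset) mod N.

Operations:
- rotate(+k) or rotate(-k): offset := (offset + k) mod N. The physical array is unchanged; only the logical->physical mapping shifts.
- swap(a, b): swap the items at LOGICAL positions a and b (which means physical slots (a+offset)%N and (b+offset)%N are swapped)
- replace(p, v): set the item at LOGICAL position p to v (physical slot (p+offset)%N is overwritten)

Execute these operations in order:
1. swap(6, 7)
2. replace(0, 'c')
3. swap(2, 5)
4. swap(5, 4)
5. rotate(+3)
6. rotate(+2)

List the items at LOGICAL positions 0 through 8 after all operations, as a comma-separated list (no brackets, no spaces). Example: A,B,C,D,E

Answer: E,H,G,I,c,B,F,D,C

Derivation:
After op 1 (swap(6, 7)): offset=0, physical=[A,B,C,D,E,F,H,G,I], logical=[A,B,C,D,E,F,H,G,I]
After op 2 (replace(0, 'c')): offset=0, physical=[c,B,C,D,E,F,H,G,I], logical=[c,B,C,D,E,F,H,G,I]
After op 3 (swap(2, 5)): offset=0, physical=[c,B,F,D,E,C,H,G,I], logical=[c,B,F,D,E,C,H,G,I]
After op 4 (swap(5, 4)): offset=0, physical=[c,B,F,D,C,E,H,G,I], logical=[c,B,F,D,C,E,H,G,I]
After op 5 (rotate(+3)): offset=3, physical=[c,B,F,D,C,E,H,G,I], logical=[D,C,E,H,G,I,c,B,F]
After op 6 (rotate(+2)): offset=5, physical=[c,B,F,D,C,E,H,G,I], logical=[E,H,G,I,c,B,F,D,C]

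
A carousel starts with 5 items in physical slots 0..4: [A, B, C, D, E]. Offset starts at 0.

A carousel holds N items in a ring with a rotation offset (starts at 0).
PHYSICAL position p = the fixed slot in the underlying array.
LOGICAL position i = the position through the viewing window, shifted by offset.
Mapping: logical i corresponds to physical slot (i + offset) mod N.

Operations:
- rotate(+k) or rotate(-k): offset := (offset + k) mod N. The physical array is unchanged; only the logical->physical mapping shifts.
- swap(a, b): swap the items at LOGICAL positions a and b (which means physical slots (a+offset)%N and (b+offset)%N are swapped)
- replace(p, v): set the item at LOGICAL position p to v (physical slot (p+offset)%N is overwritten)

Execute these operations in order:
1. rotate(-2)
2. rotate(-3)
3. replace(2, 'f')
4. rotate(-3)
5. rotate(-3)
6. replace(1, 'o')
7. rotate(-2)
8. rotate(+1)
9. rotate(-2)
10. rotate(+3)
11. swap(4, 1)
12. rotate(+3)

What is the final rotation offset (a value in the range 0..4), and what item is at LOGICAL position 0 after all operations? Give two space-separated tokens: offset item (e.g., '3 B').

Answer: 2 f

Derivation:
After op 1 (rotate(-2)): offset=3, physical=[A,B,C,D,E], logical=[D,E,A,B,C]
After op 2 (rotate(-3)): offset=0, physical=[A,B,C,D,E], logical=[A,B,C,D,E]
After op 3 (replace(2, 'f')): offset=0, physical=[A,B,f,D,E], logical=[A,B,f,D,E]
After op 4 (rotate(-3)): offset=2, physical=[A,B,f,D,E], logical=[f,D,E,A,B]
After op 5 (rotate(-3)): offset=4, physical=[A,B,f,D,E], logical=[E,A,B,f,D]
After op 6 (replace(1, 'o')): offset=4, physical=[o,B,f,D,E], logical=[E,o,B,f,D]
After op 7 (rotate(-2)): offset=2, physical=[o,B,f,D,E], logical=[f,D,E,o,B]
After op 8 (rotate(+1)): offset=3, physical=[o,B,f,D,E], logical=[D,E,o,B,f]
After op 9 (rotate(-2)): offset=1, physical=[o,B,f,D,E], logical=[B,f,D,E,o]
After op 10 (rotate(+3)): offset=4, physical=[o,B,f,D,E], logical=[E,o,B,f,D]
After op 11 (swap(4, 1)): offset=4, physical=[D,B,f,o,E], logical=[E,D,B,f,o]
After op 12 (rotate(+3)): offset=2, physical=[D,B,f,o,E], logical=[f,o,E,D,B]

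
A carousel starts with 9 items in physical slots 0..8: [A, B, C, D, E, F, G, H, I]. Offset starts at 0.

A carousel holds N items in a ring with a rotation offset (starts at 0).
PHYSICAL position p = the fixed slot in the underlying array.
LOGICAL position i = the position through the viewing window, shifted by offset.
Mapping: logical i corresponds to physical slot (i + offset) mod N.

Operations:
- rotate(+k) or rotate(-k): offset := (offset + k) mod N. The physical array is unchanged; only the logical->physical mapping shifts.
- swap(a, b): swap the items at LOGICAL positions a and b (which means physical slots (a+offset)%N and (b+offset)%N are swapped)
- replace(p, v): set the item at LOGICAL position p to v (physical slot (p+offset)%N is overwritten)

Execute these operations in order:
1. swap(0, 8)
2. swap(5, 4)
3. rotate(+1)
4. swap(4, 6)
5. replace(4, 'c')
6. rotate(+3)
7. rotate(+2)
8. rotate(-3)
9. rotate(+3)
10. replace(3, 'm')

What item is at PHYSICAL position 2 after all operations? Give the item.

After op 1 (swap(0, 8)): offset=0, physical=[I,B,C,D,E,F,G,H,A], logical=[I,B,C,D,E,F,G,H,A]
After op 2 (swap(5, 4)): offset=0, physical=[I,B,C,D,F,E,G,H,A], logical=[I,B,C,D,F,E,G,H,A]
After op 3 (rotate(+1)): offset=1, physical=[I,B,C,D,F,E,G,H,A], logical=[B,C,D,F,E,G,H,A,I]
After op 4 (swap(4, 6)): offset=1, physical=[I,B,C,D,F,H,G,E,A], logical=[B,C,D,F,H,G,E,A,I]
After op 5 (replace(4, 'c')): offset=1, physical=[I,B,C,D,F,c,G,E,A], logical=[B,C,D,F,c,G,E,A,I]
After op 6 (rotate(+3)): offset=4, physical=[I,B,C,D,F,c,G,E,A], logical=[F,c,G,E,A,I,B,C,D]
After op 7 (rotate(+2)): offset=6, physical=[I,B,C,D,F,c,G,E,A], logical=[G,E,A,I,B,C,D,F,c]
After op 8 (rotate(-3)): offset=3, physical=[I,B,C,D,F,c,G,E,A], logical=[D,F,c,G,E,A,I,B,C]
After op 9 (rotate(+3)): offset=6, physical=[I,B,C,D,F,c,G,E,A], logical=[G,E,A,I,B,C,D,F,c]
After op 10 (replace(3, 'm')): offset=6, physical=[m,B,C,D,F,c,G,E,A], logical=[G,E,A,m,B,C,D,F,c]

Answer: C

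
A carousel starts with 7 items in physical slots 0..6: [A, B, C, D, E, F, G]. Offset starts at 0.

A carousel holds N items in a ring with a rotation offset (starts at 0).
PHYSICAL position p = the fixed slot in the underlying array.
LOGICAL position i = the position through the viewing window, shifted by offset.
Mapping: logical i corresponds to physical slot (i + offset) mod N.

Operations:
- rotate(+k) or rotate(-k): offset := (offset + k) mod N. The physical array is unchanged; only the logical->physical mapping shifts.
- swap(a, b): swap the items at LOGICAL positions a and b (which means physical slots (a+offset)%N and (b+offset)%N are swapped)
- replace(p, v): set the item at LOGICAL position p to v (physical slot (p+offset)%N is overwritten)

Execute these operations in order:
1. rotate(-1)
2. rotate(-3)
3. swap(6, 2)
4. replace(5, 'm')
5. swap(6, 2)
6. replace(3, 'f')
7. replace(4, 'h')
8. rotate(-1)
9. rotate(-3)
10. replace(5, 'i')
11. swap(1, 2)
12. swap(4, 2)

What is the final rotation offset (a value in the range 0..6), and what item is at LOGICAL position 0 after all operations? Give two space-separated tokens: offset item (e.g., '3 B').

After op 1 (rotate(-1)): offset=6, physical=[A,B,C,D,E,F,G], logical=[G,A,B,C,D,E,F]
After op 2 (rotate(-3)): offset=3, physical=[A,B,C,D,E,F,G], logical=[D,E,F,G,A,B,C]
After op 3 (swap(6, 2)): offset=3, physical=[A,B,F,D,E,C,G], logical=[D,E,C,G,A,B,F]
After op 4 (replace(5, 'm')): offset=3, physical=[A,m,F,D,E,C,G], logical=[D,E,C,G,A,m,F]
After op 5 (swap(6, 2)): offset=3, physical=[A,m,C,D,E,F,G], logical=[D,E,F,G,A,m,C]
After op 6 (replace(3, 'f')): offset=3, physical=[A,m,C,D,E,F,f], logical=[D,E,F,f,A,m,C]
After op 7 (replace(4, 'h')): offset=3, physical=[h,m,C,D,E,F,f], logical=[D,E,F,f,h,m,C]
After op 8 (rotate(-1)): offset=2, physical=[h,m,C,D,E,F,f], logical=[C,D,E,F,f,h,m]
After op 9 (rotate(-3)): offset=6, physical=[h,m,C,D,E,F,f], logical=[f,h,m,C,D,E,F]
After op 10 (replace(5, 'i')): offset=6, physical=[h,m,C,D,i,F,f], logical=[f,h,m,C,D,i,F]
After op 11 (swap(1, 2)): offset=6, physical=[m,h,C,D,i,F,f], logical=[f,m,h,C,D,i,F]
After op 12 (swap(4, 2)): offset=6, physical=[m,D,C,h,i,F,f], logical=[f,m,D,C,h,i,F]

Answer: 6 f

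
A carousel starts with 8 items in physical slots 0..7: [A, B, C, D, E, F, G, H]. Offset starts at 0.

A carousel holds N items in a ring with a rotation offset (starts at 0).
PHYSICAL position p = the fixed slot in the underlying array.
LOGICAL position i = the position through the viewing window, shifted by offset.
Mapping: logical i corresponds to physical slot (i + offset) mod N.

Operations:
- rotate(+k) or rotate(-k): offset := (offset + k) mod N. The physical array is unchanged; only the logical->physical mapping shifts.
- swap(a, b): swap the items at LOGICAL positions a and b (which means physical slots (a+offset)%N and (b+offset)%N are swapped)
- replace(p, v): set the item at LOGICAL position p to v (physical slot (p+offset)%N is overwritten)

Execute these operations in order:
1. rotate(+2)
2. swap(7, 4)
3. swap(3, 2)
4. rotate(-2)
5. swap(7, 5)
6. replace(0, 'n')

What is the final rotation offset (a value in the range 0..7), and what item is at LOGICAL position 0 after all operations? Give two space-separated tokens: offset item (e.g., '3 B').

After op 1 (rotate(+2)): offset=2, physical=[A,B,C,D,E,F,G,H], logical=[C,D,E,F,G,H,A,B]
After op 2 (swap(7, 4)): offset=2, physical=[A,G,C,D,E,F,B,H], logical=[C,D,E,F,B,H,A,G]
After op 3 (swap(3, 2)): offset=2, physical=[A,G,C,D,F,E,B,H], logical=[C,D,F,E,B,H,A,G]
After op 4 (rotate(-2)): offset=0, physical=[A,G,C,D,F,E,B,H], logical=[A,G,C,D,F,E,B,H]
After op 5 (swap(7, 5)): offset=0, physical=[A,G,C,D,F,H,B,E], logical=[A,G,C,D,F,H,B,E]
After op 6 (replace(0, 'n')): offset=0, physical=[n,G,C,D,F,H,B,E], logical=[n,G,C,D,F,H,B,E]

Answer: 0 n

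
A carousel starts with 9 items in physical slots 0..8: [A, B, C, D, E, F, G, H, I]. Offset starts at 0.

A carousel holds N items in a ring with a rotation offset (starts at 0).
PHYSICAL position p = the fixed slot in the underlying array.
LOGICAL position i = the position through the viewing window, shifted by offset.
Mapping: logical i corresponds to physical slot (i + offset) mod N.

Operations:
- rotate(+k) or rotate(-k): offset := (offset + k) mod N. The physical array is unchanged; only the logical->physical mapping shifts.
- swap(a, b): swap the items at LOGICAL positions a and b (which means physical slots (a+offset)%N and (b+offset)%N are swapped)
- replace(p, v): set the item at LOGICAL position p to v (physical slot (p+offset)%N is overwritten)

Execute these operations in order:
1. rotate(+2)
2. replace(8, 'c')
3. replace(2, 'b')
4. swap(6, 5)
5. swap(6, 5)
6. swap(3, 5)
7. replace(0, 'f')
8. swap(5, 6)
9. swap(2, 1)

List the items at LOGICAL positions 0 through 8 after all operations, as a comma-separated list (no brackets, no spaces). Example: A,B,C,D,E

Answer: f,b,D,H,G,I,F,A,c

Derivation:
After op 1 (rotate(+2)): offset=2, physical=[A,B,C,D,E,F,G,H,I], logical=[C,D,E,F,G,H,I,A,B]
After op 2 (replace(8, 'c')): offset=2, physical=[A,c,C,D,E,F,G,H,I], logical=[C,D,E,F,G,H,I,A,c]
After op 3 (replace(2, 'b')): offset=2, physical=[A,c,C,D,b,F,G,H,I], logical=[C,D,b,F,G,H,I,A,c]
After op 4 (swap(6, 5)): offset=2, physical=[A,c,C,D,b,F,G,I,H], logical=[C,D,b,F,G,I,H,A,c]
After op 5 (swap(6, 5)): offset=2, physical=[A,c,C,D,b,F,G,H,I], logical=[C,D,b,F,G,H,I,A,c]
After op 6 (swap(3, 5)): offset=2, physical=[A,c,C,D,b,H,G,F,I], logical=[C,D,b,H,G,F,I,A,c]
After op 7 (replace(0, 'f')): offset=2, physical=[A,c,f,D,b,H,G,F,I], logical=[f,D,b,H,G,F,I,A,c]
After op 8 (swap(5, 6)): offset=2, physical=[A,c,f,D,b,H,G,I,F], logical=[f,D,b,H,G,I,F,A,c]
After op 9 (swap(2, 1)): offset=2, physical=[A,c,f,b,D,H,G,I,F], logical=[f,b,D,H,G,I,F,A,c]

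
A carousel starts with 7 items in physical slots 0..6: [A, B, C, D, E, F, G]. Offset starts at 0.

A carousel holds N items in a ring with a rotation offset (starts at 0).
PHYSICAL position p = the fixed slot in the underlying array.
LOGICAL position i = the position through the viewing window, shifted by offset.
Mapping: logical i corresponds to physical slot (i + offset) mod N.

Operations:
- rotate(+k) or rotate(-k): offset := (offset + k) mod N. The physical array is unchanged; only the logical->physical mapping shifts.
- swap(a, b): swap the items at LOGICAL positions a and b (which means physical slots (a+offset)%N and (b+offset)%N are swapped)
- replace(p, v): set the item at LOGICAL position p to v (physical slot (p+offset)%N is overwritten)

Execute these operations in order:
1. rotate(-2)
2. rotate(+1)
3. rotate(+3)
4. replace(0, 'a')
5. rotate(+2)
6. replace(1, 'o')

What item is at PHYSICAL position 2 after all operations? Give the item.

Answer: a

Derivation:
After op 1 (rotate(-2)): offset=5, physical=[A,B,C,D,E,F,G], logical=[F,G,A,B,C,D,E]
After op 2 (rotate(+1)): offset=6, physical=[A,B,C,D,E,F,G], logical=[G,A,B,C,D,E,F]
After op 3 (rotate(+3)): offset=2, physical=[A,B,C,D,E,F,G], logical=[C,D,E,F,G,A,B]
After op 4 (replace(0, 'a')): offset=2, physical=[A,B,a,D,E,F,G], logical=[a,D,E,F,G,A,B]
After op 5 (rotate(+2)): offset=4, physical=[A,B,a,D,E,F,G], logical=[E,F,G,A,B,a,D]
After op 6 (replace(1, 'o')): offset=4, physical=[A,B,a,D,E,o,G], logical=[E,o,G,A,B,a,D]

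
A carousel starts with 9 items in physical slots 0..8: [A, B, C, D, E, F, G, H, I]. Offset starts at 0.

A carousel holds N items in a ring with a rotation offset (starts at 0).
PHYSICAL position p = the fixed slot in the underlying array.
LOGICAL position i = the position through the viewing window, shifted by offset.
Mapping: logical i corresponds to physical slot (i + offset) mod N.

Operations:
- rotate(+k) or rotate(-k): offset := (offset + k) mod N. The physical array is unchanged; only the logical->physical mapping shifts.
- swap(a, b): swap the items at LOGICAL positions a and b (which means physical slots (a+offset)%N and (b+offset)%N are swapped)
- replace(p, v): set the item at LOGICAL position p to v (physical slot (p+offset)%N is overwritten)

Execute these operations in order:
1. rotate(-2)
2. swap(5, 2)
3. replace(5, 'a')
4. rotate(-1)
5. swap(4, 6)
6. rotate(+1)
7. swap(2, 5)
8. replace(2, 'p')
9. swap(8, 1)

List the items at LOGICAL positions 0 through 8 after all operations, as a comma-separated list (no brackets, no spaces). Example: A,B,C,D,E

After op 1 (rotate(-2)): offset=7, physical=[A,B,C,D,E,F,G,H,I], logical=[H,I,A,B,C,D,E,F,G]
After op 2 (swap(5, 2)): offset=7, physical=[D,B,C,A,E,F,G,H,I], logical=[H,I,D,B,C,A,E,F,G]
After op 3 (replace(5, 'a')): offset=7, physical=[D,B,C,a,E,F,G,H,I], logical=[H,I,D,B,C,a,E,F,G]
After op 4 (rotate(-1)): offset=6, physical=[D,B,C,a,E,F,G,H,I], logical=[G,H,I,D,B,C,a,E,F]
After op 5 (swap(4, 6)): offset=6, physical=[D,a,C,B,E,F,G,H,I], logical=[G,H,I,D,a,C,B,E,F]
After op 6 (rotate(+1)): offset=7, physical=[D,a,C,B,E,F,G,H,I], logical=[H,I,D,a,C,B,E,F,G]
After op 7 (swap(2, 5)): offset=7, physical=[B,a,C,D,E,F,G,H,I], logical=[H,I,B,a,C,D,E,F,G]
After op 8 (replace(2, 'p')): offset=7, physical=[p,a,C,D,E,F,G,H,I], logical=[H,I,p,a,C,D,E,F,G]
After op 9 (swap(8, 1)): offset=7, physical=[p,a,C,D,E,F,I,H,G], logical=[H,G,p,a,C,D,E,F,I]

Answer: H,G,p,a,C,D,E,F,I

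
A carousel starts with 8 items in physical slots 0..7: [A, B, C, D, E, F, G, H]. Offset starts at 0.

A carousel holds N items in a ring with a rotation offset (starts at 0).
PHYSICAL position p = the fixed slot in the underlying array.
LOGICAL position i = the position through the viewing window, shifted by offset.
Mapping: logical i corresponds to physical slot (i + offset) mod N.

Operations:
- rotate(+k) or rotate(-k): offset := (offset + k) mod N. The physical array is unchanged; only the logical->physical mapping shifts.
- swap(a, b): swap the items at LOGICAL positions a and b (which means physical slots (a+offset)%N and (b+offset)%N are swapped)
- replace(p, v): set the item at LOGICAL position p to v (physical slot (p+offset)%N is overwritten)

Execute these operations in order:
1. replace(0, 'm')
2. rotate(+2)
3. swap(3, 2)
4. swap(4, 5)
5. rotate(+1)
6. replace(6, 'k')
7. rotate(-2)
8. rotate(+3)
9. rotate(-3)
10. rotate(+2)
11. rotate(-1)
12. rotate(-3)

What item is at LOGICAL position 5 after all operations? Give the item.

Answer: F

Derivation:
After op 1 (replace(0, 'm')): offset=0, physical=[m,B,C,D,E,F,G,H], logical=[m,B,C,D,E,F,G,H]
After op 2 (rotate(+2)): offset=2, physical=[m,B,C,D,E,F,G,H], logical=[C,D,E,F,G,H,m,B]
After op 3 (swap(3, 2)): offset=2, physical=[m,B,C,D,F,E,G,H], logical=[C,D,F,E,G,H,m,B]
After op 4 (swap(4, 5)): offset=2, physical=[m,B,C,D,F,E,H,G], logical=[C,D,F,E,H,G,m,B]
After op 5 (rotate(+1)): offset=3, physical=[m,B,C,D,F,E,H,G], logical=[D,F,E,H,G,m,B,C]
After op 6 (replace(6, 'k')): offset=3, physical=[m,k,C,D,F,E,H,G], logical=[D,F,E,H,G,m,k,C]
After op 7 (rotate(-2)): offset=1, physical=[m,k,C,D,F,E,H,G], logical=[k,C,D,F,E,H,G,m]
After op 8 (rotate(+3)): offset=4, physical=[m,k,C,D,F,E,H,G], logical=[F,E,H,G,m,k,C,D]
After op 9 (rotate(-3)): offset=1, physical=[m,k,C,D,F,E,H,G], logical=[k,C,D,F,E,H,G,m]
After op 10 (rotate(+2)): offset=3, physical=[m,k,C,D,F,E,H,G], logical=[D,F,E,H,G,m,k,C]
After op 11 (rotate(-1)): offset=2, physical=[m,k,C,D,F,E,H,G], logical=[C,D,F,E,H,G,m,k]
After op 12 (rotate(-3)): offset=7, physical=[m,k,C,D,F,E,H,G], logical=[G,m,k,C,D,F,E,H]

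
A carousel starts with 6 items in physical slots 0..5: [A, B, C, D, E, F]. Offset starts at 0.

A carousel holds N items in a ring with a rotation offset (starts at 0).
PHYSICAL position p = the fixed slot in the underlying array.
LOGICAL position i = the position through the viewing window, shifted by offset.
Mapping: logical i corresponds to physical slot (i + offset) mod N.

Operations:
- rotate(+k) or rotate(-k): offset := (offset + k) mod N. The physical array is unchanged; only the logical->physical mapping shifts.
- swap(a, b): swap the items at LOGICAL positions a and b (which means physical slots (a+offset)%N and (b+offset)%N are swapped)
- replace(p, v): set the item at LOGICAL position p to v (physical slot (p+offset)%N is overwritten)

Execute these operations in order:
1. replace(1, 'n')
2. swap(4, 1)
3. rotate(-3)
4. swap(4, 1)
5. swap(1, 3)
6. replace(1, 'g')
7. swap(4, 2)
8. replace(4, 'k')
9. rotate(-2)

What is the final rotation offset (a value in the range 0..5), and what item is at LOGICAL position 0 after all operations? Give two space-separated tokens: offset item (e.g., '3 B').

After op 1 (replace(1, 'n')): offset=0, physical=[A,n,C,D,E,F], logical=[A,n,C,D,E,F]
After op 2 (swap(4, 1)): offset=0, physical=[A,E,C,D,n,F], logical=[A,E,C,D,n,F]
After op 3 (rotate(-3)): offset=3, physical=[A,E,C,D,n,F], logical=[D,n,F,A,E,C]
After op 4 (swap(4, 1)): offset=3, physical=[A,n,C,D,E,F], logical=[D,E,F,A,n,C]
After op 5 (swap(1, 3)): offset=3, physical=[E,n,C,D,A,F], logical=[D,A,F,E,n,C]
After op 6 (replace(1, 'g')): offset=3, physical=[E,n,C,D,g,F], logical=[D,g,F,E,n,C]
After op 7 (swap(4, 2)): offset=3, physical=[E,F,C,D,g,n], logical=[D,g,n,E,F,C]
After op 8 (replace(4, 'k')): offset=3, physical=[E,k,C,D,g,n], logical=[D,g,n,E,k,C]
After op 9 (rotate(-2)): offset=1, physical=[E,k,C,D,g,n], logical=[k,C,D,g,n,E]

Answer: 1 k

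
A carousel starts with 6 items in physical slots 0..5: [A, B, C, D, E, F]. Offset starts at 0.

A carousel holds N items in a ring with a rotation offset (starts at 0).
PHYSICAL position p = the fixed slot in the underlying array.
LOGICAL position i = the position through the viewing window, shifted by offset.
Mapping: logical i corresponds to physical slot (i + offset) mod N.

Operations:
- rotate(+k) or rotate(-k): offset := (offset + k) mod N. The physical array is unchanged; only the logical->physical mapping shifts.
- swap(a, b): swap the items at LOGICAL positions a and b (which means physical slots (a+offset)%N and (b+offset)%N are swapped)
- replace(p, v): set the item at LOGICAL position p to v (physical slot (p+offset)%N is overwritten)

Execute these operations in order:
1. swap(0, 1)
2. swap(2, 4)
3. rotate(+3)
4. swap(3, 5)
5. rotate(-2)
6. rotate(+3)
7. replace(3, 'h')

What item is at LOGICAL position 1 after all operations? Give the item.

After op 1 (swap(0, 1)): offset=0, physical=[B,A,C,D,E,F], logical=[B,A,C,D,E,F]
After op 2 (swap(2, 4)): offset=0, physical=[B,A,E,D,C,F], logical=[B,A,E,D,C,F]
After op 3 (rotate(+3)): offset=3, physical=[B,A,E,D,C,F], logical=[D,C,F,B,A,E]
After op 4 (swap(3, 5)): offset=3, physical=[E,A,B,D,C,F], logical=[D,C,F,E,A,B]
After op 5 (rotate(-2)): offset=1, physical=[E,A,B,D,C,F], logical=[A,B,D,C,F,E]
After op 6 (rotate(+3)): offset=4, physical=[E,A,B,D,C,F], logical=[C,F,E,A,B,D]
After op 7 (replace(3, 'h')): offset=4, physical=[E,h,B,D,C,F], logical=[C,F,E,h,B,D]

Answer: F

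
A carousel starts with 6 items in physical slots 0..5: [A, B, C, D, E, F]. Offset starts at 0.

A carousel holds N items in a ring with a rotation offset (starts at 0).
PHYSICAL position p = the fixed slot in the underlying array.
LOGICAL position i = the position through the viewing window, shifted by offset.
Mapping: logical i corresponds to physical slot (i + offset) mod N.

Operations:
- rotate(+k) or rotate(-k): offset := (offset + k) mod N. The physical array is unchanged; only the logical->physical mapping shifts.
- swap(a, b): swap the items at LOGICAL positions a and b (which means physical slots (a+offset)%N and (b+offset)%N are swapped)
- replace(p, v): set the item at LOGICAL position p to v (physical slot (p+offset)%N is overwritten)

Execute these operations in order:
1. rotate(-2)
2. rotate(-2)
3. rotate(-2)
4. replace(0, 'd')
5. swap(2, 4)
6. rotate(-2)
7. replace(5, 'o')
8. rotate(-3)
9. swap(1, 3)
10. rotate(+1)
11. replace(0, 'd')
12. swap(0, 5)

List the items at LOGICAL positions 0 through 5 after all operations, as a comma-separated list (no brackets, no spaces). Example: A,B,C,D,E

Answer: B,o,E,F,d,d

Derivation:
After op 1 (rotate(-2)): offset=4, physical=[A,B,C,D,E,F], logical=[E,F,A,B,C,D]
After op 2 (rotate(-2)): offset=2, physical=[A,B,C,D,E,F], logical=[C,D,E,F,A,B]
After op 3 (rotate(-2)): offset=0, physical=[A,B,C,D,E,F], logical=[A,B,C,D,E,F]
After op 4 (replace(0, 'd')): offset=0, physical=[d,B,C,D,E,F], logical=[d,B,C,D,E,F]
After op 5 (swap(2, 4)): offset=0, physical=[d,B,E,D,C,F], logical=[d,B,E,D,C,F]
After op 6 (rotate(-2)): offset=4, physical=[d,B,E,D,C,F], logical=[C,F,d,B,E,D]
After op 7 (replace(5, 'o')): offset=4, physical=[d,B,E,o,C,F], logical=[C,F,d,B,E,o]
After op 8 (rotate(-3)): offset=1, physical=[d,B,E,o,C,F], logical=[B,E,o,C,F,d]
After op 9 (swap(1, 3)): offset=1, physical=[d,B,C,o,E,F], logical=[B,C,o,E,F,d]
After op 10 (rotate(+1)): offset=2, physical=[d,B,C,o,E,F], logical=[C,o,E,F,d,B]
After op 11 (replace(0, 'd')): offset=2, physical=[d,B,d,o,E,F], logical=[d,o,E,F,d,B]
After op 12 (swap(0, 5)): offset=2, physical=[d,d,B,o,E,F], logical=[B,o,E,F,d,d]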